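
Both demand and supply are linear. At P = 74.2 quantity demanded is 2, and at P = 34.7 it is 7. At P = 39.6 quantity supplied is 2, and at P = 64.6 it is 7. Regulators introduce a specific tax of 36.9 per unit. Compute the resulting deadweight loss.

Demand slope = (34.7 − 74.2)/(7 − 2) = −7.9, so P = 90 − 7.9Q.
Supply slope = (64.6 − 39.6)/(7 − 2) = 5, so P = 29.6 + 5Q.
Competitive equilibrium: 90 − 7.9Q = 29.6 + 5Q → Q* = 4.6822, P* = 53.0109.
With the tax, the buyer price exceeds the seller price by 36.9: (90 − 7.9Q) − (29.6 + 5Q) = 36.9 → Q' = 1.8217.
ΔQ = 4.6822 − 1.8217 = 2.8605; the wedge equals the tax, 36.9.
DWL = ½ × 2.8605 × 36.9 = 52.78.

52.78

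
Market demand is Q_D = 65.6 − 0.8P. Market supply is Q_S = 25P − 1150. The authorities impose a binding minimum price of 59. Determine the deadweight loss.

In inverse form: demand P = 82 − 1.25Q, supply P = 46 + 0.04Q.
Competitive equilibrium: 82 − 1.25Q = 46 + 0.04Q → Q* = 27.907, P* = 47.1163.
At the floor P = 59, quantity demanded = (82 − 59)/1.25 = 18.4.
Sellers' marginal cost at Q' = 18.4: 46 + 0.04·18.4 = 46.736.
ΔQ = 27.907 − 18.4 = 9.507; wedge = 59 − 46.736 = 12.264.
Deadweight loss = ½ × 9.507 × 12.264 = 58.30.

58.30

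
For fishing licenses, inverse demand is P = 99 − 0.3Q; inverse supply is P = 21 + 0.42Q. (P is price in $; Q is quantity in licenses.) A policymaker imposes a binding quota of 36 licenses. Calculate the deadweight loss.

Competitive equilibrium: 99 − 0.3Q = 21 + 0.42Q → Q* = 108.3333, P* = 66.5.
At Q = 36: demand price = 99 − 0.3·36 = 88.2; supply price = 21 + 0.42·36 = 36.12.
ΔQ = 108.3333 − 36 = 72.3333; wedge = 88.2 − 36.12 = 52.08.
Welfare loss = ½ × 72.3333 × 52.08 = $1883.56.

$1883.56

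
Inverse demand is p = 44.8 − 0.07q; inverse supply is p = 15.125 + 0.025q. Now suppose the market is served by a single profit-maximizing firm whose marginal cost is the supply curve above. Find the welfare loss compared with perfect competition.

Competitive equilibrium: 44.8 − 0.07q = 15.125 + 0.025q → q* = 312.3684, p* = 22.9342.
Marginal revenue: MR = 44.8 − 0.14q. Set MR = MC: 44.8 − 0.14q = 15.125 + 0.025q → q_m = 179.8485.
Price p_m = 44.8 − 0.07·179.8485 = 32.2106; MC(q_m) = 15.125 + 0.025·179.8485 = 19.6212.
Competitive q* = 312.3684, so Δq = 132.5199; wedge = 32.2106 − 19.6212 = 12.5894.
The triangle = ½ × 132.5199 × 12.5894 = 834.17.

834.17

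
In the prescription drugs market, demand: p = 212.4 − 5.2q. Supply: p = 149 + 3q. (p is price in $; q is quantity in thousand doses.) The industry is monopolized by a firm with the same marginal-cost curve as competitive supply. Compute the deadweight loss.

$36.91 thousand

Competitive equilibrium: 212.4 − 5.2q = 149 + 3q → q* = 7.7317, p* = 172.1951.
Marginal revenue: MR = 212.4 − 10.4q. Set MR = MC: 212.4 − 10.4q = 149 + 3q → q_m = 4.7313.
Price p_m = 212.4 − 5.2·4.7313 = 187.7972; MC(q_m) = 149 + 3·4.7313 = 163.1939.
Competitive q* = 7.7317, so Δq = 3.0004; wedge = 187.7972 − 163.1939 = 24.6033.
The triangle = ½ × 3.0004 × 24.6033 = $36.91 thousand.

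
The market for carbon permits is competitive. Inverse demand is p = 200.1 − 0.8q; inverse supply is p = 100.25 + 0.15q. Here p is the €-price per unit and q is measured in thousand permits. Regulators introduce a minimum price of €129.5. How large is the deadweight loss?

€134.95 thousand

Competitive equilibrium: 200.1 − 0.8q = 100.25 + 0.15q → q* = 105.1053, p* = 116.0158.
At the floor p = 129.5, quantity demanded = (200.1 − 129.5)/0.8 = 88.25.
Sellers' marginal cost at q' = 88.25: 100.25 + 0.15·88.25 = 113.4875.
Δq = 105.1053 − 88.25 = 16.8553; wedge = 129.5 − 113.4875 = 16.0125.
The triangle = ½ × 16.8553 × 16.0125 = €134.95 thousand.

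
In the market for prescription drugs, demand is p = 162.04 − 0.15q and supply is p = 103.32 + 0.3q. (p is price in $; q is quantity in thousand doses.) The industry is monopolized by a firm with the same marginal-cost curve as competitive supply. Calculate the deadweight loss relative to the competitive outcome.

Competitive equilibrium: 162.04 − 0.15q = 103.32 + 0.3q → q* = 130.4889, p* = 142.4667.
Marginal revenue: MR = 162.04 − 0.3q. Set MR = MC: 162.04 − 0.3q = 103.32 + 0.3q → q_m = 97.8667.
Price p_m = 162.04 − 0.15·97.8667 = 147.36; MC(q_m) = 103.32 + 0.3·97.8667 = 132.68.
Competitive q* = 130.4889, so Δq = 32.6222; wedge = 147.36 − 132.68 = 14.68.
Welfare loss = ½ × 32.6222 × 14.68 = $239.45 thousand.

$239.45 thousand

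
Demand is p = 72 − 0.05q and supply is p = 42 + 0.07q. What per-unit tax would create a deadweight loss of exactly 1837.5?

Competitive equilibrium: 72 − 0.05q = 42 + 0.07q → q* = 250, p* = 59.5.
A tax t gives Δq = t/0.12 and wedge t, so DWL = t²/0.24.
t²/0.24 = 1837.5 → t² = 441 → t = 21.

21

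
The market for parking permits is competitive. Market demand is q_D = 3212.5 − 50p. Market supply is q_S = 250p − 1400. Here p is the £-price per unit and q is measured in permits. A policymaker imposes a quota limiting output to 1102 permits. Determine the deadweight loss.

£21603.52

In inverse form: demand p = 64.25 − 0.02q, supply p = 5.6 + 0.004q.
Competitive equilibrium: 64.25 − 0.02q = 5.6 + 0.004q → q* = 2443.75, p* = 15.375.
At q = 1102: demand price = 64.25 − 0.02·1102 = 42.21; supply price = 5.6 + 0.004·1102 = 10.008.
Δq = 2443.75 − 1102 = 1341.75; wedge = 42.21 − 10.008 = 32.202.
Deadweight loss = ½ × 1341.75 × 32.202 = £21603.52.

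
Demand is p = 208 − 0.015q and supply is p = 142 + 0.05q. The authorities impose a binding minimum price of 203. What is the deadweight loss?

15118.80

Competitive equilibrium: 208 − 0.015q = 142 + 0.05q → q* = 1015.38462, p* = 192.76923.
At the floor p = 203, quantity demanded = (208 − 203)/0.015 = 333.33333.
Sellers' marginal cost at q' = 333.33333: 142 + 0.05·333.33333 = 158.66667.
Δq = 1015.38462 − 333.33333 = 682.05129; wedge = 203 − 158.66667 = 44.33333.
Welfare loss = ½ × 682.05129 × 44.33333 = 15118.80.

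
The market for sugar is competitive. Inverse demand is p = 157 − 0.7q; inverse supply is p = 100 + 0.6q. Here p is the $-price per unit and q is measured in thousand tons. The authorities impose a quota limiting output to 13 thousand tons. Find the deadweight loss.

$618.47 thousand

Competitive equilibrium: 157 − 0.7q = 100 + 0.6q → q* = 43.8462, p* = 126.3077.
At q = 13: demand price = 157 − 0.7·13 = 147.9; supply price = 100 + 0.6·13 = 107.8.
Δq = 43.8462 − 13 = 30.8462; wedge = 147.9 − 107.8 = 40.1.
Welfare loss = ½ × 30.8462 × 40.1 = $618.47 thousand.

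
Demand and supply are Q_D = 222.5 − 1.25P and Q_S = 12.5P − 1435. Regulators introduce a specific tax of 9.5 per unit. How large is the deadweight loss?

51.28

In inverse form: demand P = 178 − 0.8Q, supply P = 114.8 + 0.08Q.
Competitive equilibrium: 178 − 0.8Q = 114.8 + 0.08Q → Q* = 71.8182, P* = 120.5455.
With the tax, the buyer price exceeds the seller price by 9.5: (178 − 0.8Q) − (114.8 + 0.08Q) = 9.5 → Q' = 61.0227.
ΔQ = 71.8182 − 61.0227 = 10.7955; the wedge equals the tax, 9.5.
DWL = ½ × 10.7955 × 9.5 = 51.28.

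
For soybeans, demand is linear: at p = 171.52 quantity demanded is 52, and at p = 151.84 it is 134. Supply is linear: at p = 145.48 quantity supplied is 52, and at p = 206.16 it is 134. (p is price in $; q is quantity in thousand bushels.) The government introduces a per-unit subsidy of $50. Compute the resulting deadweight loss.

Demand slope = (151.84 − 171.52)/(134 − 52) = −0.24, so p = 184 − 0.24q.
Supply slope = (206.16 − 145.48)/(134 − 52) = 0.74, so p = 107 + 0.74q.
Competitive equilibrium: 184 − 0.24q = 107 + 0.74q → q* = 78.5714, p* = 165.1429.
The subsidy lowers effective supply by 50: p = 57 + 0.74q.
New quantity: 184 − 0.24q = 57 + 0.74q → q' = 129.5918.
Overproduction Δq = 129.5918 − 78.5714 = 51.0204; wedge = subsidy = 50.
DWL = ½ × 51.0204 × 50 = $1275.51 thousand.

$1275.51 thousand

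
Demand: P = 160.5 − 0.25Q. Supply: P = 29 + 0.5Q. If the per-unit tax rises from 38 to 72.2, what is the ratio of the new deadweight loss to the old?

3.61

Competitive equilibrium: 160.5 − 0.25Q = 29 + 0.5Q → Q* = 175.3333, P* = 116.6667.
For a per-unit tax t: ΔQ = t/0.75, so DWL = ½·t·(t/0.75) = t²/1.5.
At t = 38: DWL = 962.667. At t = 72.2: DWL = 3475.227.
Ratio = (72.2/38)² = 3.61.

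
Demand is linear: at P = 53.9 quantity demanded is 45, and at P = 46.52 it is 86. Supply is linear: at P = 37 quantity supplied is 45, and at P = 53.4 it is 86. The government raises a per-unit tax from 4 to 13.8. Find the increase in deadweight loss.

Demand slope = (46.52 − 53.9)/(86 − 45) = −0.18, so P = 62 − 0.18Q.
Supply slope = (53.4 − 37)/(86 − 45) = 0.4, so P = 19 + 0.4Q.
Competitive equilibrium: 62 − 0.18Q = 19 + 0.4Q → Q* = 74.1379, P* = 48.6552.
For a per-unit tax t: ΔQ = t/0.58, so DWL = ½·t·(t/0.58) = t²/1.16.
At t = 4: DWL = 13.793. At t = 13.8: DWL = 164.172.
Increase = 164.172 − 13.793 = 150.38.

150.38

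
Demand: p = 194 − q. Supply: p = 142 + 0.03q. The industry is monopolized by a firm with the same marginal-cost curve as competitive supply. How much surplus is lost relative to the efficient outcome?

Competitive equilibrium: 194 − q = 142 + 0.03q → q* = 50.4854, p* = 143.5146.
Marginal revenue: MR = 194 − 2q. Set MR = MC: 194 − 2q = 142 + 0.03q → q_m = 25.6158.
Price p_m = 194 − 1·25.6158 = 168.3842; MC(q_m) = 142 + 0.03·25.6158 = 142.7685.
Competitive q* = 50.4854, so Δq = 24.8696; wedge = 168.3842 − 142.7685 = 25.6157.
Welfare loss = ½ × 24.8696 × 25.6157 = 318.53.

318.53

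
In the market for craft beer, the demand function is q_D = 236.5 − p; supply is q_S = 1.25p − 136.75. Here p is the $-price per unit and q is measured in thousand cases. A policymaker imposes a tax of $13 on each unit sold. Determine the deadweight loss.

In inverse form: demand p = 236.5 − q, supply p = 109.4 + 0.8q.
Competitive equilibrium: 236.5 − q = 109.4 + 0.8q → q* = 70.6111, p* = 165.8889.
With the tax, the buyer price exceeds the seller price by 13: (236.5 − q) − (109.4 + 0.8q) = 13 → q' = 63.3889.
Δq = 70.6111 − 63.3889 = 7.2222; the wedge equals the tax, 13.
DWL = ½ × 7.2222 × 13 = $46.94 thousand.

$46.94 thousand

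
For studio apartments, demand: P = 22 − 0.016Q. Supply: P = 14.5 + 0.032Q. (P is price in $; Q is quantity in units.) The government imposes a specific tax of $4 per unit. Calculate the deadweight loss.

Competitive equilibrium: 22 − 0.016Q = 14.5 + 0.032Q → Q* = 156.25, P* = 19.5.
With the tax, the buyer price exceeds the seller price by 4: (22 − 0.016Q) − (14.5 + 0.032Q) = 4 → Q' = 72.9167.
ΔQ = 156.25 − 72.9167 = 83.3333; the wedge equals the tax, 4.
Deadweight loss = ½ × 83.3333 × 4 = $166.67.

$166.67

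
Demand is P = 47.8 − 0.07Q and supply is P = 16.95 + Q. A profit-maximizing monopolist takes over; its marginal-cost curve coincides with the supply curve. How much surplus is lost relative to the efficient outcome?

1.68

Competitive equilibrium: 47.8 − 0.07Q = 16.95 + Q → Q* = 28.8318, P* = 45.7818.
Marginal revenue: MR = 47.8 − 0.14Q. Set MR = MC: 47.8 − 0.14Q = 16.95 + Q → Q_m = 27.0614.
Price P_m = 47.8 − 0.07·27.0614 = 45.9057; MC(Q_m) = 16.95 + 1·27.0614 = 44.0114.
Competitive Q* = 28.8318, so ΔQ = 1.7704; wedge = 45.9057 − 44.0114 = 1.8943.
The triangle = ½ × 1.7704 × 1.8943 = 1.68.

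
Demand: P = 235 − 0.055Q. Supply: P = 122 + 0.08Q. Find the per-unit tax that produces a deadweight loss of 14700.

Competitive equilibrium: 235 − 0.055Q = 122 + 0.08Q → Q* = 837.037, P* = 188.963.
A tax t gives ΔQ = t/0.135 and wedge t, so DWL = t²/0.27.
t²/0.27 = 14700 → t² = 3969 → t = 63.

63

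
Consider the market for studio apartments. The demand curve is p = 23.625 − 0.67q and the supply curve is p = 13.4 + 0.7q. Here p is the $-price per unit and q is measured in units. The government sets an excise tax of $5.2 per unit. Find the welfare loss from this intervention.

Competitive equilibrium: 23.625 − 0.67q = 13.4 + 0.7q → q* = 7.4635, p* = 18.6245.
With the tax, the buyer price exceeds the seller price by 5.2: (23.625 − 0.67q) − (13.4 + 0.7q) = 5.2 → q' = 3.6679.
Δq = 7.4635 − 3.6679 = 3.7956; the wedge equals the tax, 5.2.
Welfare loss = ½ × 3.7956 × 5.2 = $9.87.

$9.87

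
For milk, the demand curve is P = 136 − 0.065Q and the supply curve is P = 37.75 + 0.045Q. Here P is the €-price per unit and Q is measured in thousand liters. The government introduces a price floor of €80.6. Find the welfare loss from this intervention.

Competitive equilibrium: 136 − 0.065Q = 37.75 + 0.045Q → Q* = 893.1818, P* = 77.9432.
At the floor P = 80.6, quantity demanded = (136 − 80.6)/0.065 = 852.3077.
Sellers' marginal cost at Q' = 852.3077: 37.75 + 0.045·852.3077 = 76.1038.
ΔQ = 893.1818 − 852.3077 = 40.8741; wedge = 80.6 − 76.1038 = 4.4962.
DWL = ½ × 40.8741 × 4.4962 = €91.89 thousand.

€91.89 thousand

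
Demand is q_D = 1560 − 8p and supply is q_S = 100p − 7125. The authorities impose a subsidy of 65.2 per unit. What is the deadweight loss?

15744.59

In inverse form: demand p = 195 − 0.125q, supply p = 71.25 + 0.01q.
Competitive equilibrium: 195 − 0.125q = 71.25 + 0.01q → q* = 916.6667, p* = 80.4167.
The subsidy lowers effective supply by 65.2: p = 6.05 + 0.01q.
New quantity: 195 − 0.125q = 6.05 + 0.01q → q' = 1399.6296.
Overproduction Δq = 1399.6296 − 916.6667 = 482.9629; wedge = subsidy = 65.2.
Welfare loss = ½ × 482.9629 × 65.2 = 15744.59.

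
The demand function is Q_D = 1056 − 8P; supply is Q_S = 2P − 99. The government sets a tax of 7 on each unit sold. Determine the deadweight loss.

39.20

In inverse form: demand P = 132 − 0.125Q, supply P = 49.5 + 0.5Q.
Competitive equilibrium: 132 − 0.125Q = 49.5 + 0.5Q → Q* = 132, P* = 115.5.
With the tax, the buyer price exceeds the seller price by 7: (132 − 0.125Q) − (49.5 + 0.5Q) = 7 → Q' = 120.8.
ΔQ = 132 − 120.8 = 11.2; the wedge equals the tax, 7.
Welfare loss = ½ × 11.2 × 7 = 39.20.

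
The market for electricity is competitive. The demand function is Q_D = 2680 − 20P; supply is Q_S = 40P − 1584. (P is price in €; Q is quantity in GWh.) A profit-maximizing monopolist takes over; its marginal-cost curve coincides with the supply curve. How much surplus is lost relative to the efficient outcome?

In inverse form: demand P = 134 − 0.05Q, supply P = 39.6 + 0.025Q.
Competitive equilibrium: 134 − 0.05Q = 39.6 + 0.025Q → Q* = 1258.6667, P* = 71.0667.
Marginal revenue: MR = 134 − 0.1Q. Set MR = MC: 134 − 0.1Q = 39.6 + 0.025Q → Q_m = 755.2.
Price P_m = 134 − 0.05·755.2 = 96.24; MC(Q_m) = 39.6 + 0.025·755.2 = 58.48.
Competitive Q* = 1258.6667, so ΔQ = 503.4667; wedge = 96.24 − 58.48 = 37.76.
Deadweight loss = ½ × 503.4667 × 37.76 = €9505.45.

€9505.45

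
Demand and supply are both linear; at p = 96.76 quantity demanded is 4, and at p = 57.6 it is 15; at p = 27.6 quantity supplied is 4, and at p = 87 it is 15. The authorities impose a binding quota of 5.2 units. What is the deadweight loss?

Demand slope = (57.6 − 96.76)/(15 − 4) = −3.56, so p = 111 − 3.56q.
Supply slope = (87 − 27.6)/(15 − 4) = 5.4, so p = 6 + 5.4q.
Competitive equilibrium: 111 − 3.56q = 6 + 5.4q → q* = 11.71875, p* = 69.28125.
At q = 5.2: demand price = 111 − 3.56·5.2 = 92.488; supply price = 6 + 5.4·5.2 = 34.08.
Δq = 11.71875 − 5.2 = 6.51875; wedge = 92.488 − 34.08 = 58.408.
Welfare loss = ½ × 6.51875 × 58.408 = 190.37.

190.37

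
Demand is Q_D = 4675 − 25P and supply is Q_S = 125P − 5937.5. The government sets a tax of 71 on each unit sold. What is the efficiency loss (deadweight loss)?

52510.42

In inverse form: demand P = 187 − 0.04Q, supply P = 47.5 + 0.008Q.
Competitive equilibrium: 187 − 0.04Q = 47.5 + 0.008Q → Q* = 2906.25, P* = 70.75.
With the tax, the buyer price exceeds the seller price by 71: (187 − 0.04Q) − (47.5 + 0.008Q) = 71 → Q' = 1427.0833.
ΔQ = 2906.25 − 1427.0833 = 1479.1667; the wedge equals the tax, 71.
Deadweight loss = ½ × 1479.1667 × 71 = 52510.42.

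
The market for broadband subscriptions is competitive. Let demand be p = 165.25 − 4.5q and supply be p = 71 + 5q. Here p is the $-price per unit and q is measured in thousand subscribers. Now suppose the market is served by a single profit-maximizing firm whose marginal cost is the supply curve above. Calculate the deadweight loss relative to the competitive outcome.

$48.30 thousand

Competitive equilibrium: 165.25 − 4.5q = 71 + 5q → q* = 9.92105, p* = 120.60526.
Marginal revenue: MR = 165.25 − 9q. Set MR = MC: 165.25 − 9q = 71 + 5q → q_m = 6.73214.
Price p_m = 165.25 − 4.5·6.73214 = 134.95537; MC(q_m) = 71 + 5·6.73214 = 104.6607.
Competitive q* = 9.92105, so Δq = 3.18891; wedge = 134.95537 − 104.6607 = 30.29467.
Deadweight loss = ½ × 3.18891 × 30.29467 = $48.30 thousand.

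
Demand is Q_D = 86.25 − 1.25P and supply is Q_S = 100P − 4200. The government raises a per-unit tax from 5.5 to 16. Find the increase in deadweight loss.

139.35

In inverse form: demand P = 69 − 0.8Q, supply P = 42 + 0.01Q.
Competitive equilibrium: 69 − 0.8Q = 42 + 0.01Q → Q* = 33.3333, P* = 42.3333.
For a per-unit tax t: ΔQ = t/0.81, so DWL = ½·t·(t/0.81) = t²/1.62.
At t = 5.5: DWL = 18.673. At t = 16: DWL = 158.025.
Increase = 158.025 − 18.673 = 139.35.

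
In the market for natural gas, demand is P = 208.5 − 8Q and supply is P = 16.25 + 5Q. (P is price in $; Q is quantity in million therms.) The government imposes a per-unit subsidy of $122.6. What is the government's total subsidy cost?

$2969.28 million

Competitive equilibrium: 208.5 − 8Q = 16.25 + 5Q → Q* = 14.78846, P* = 90.19231.
The subsidy lowers effective supply by 122.6: P = 5Q − 106.35.
New quantity: 208.5 − 8Q = 5Q − 106.35 → Q' = 24.21923.
Total subsidy cost = 122.6 × 24.21923 = $2969.28 million.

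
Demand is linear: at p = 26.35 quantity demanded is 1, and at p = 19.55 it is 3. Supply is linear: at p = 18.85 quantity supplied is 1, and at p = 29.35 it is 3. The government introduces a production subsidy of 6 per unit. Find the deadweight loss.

Demand slope = (19.55 − 26.35)/(3 − 1) = −3.4, so p = 29.75 − 3.4q.
Supply slope = (29.35 − 18.85)/(3 − 1) = 5.25, so p = 13.6 + 5.25q.
Competitive equilibrium: 29.75 − 3.4q = 13.6 + 5.25q → q* = 1.8671, p* = 23.402.
The subsidy lowers effective supply by 6: p = 7.6 + 5.25q.
New quantity: 29.75 − 3.4q = 7.6 + 5.25q → q' = 2.5607.
Overproduction Δq = 2.5607 − 1.8671 = 0.6936; wedge = subsidy = 6.
Deadweight loss = ½ × 0.6936 × 6 = 2.08.

2.08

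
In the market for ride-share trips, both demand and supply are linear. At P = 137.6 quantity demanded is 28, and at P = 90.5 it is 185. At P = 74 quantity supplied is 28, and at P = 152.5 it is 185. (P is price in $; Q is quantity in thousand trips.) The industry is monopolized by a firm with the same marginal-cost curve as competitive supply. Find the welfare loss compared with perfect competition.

$343.82 thousand

Demand slope = (90.5 − 137.6)/(185 − 28) = −0.3, so P = 146 − 0.3Q.
Supply slope = (152.5 − 74)/(185 − 28) = 0.5, so P = 60 + 0.5Q.
Competitive equilibrium: 146 − 0.3Q = 60 + 0.5Q → Q* = 107.5, P* = 113.75.
Marginal revenue: MR = 146 − 0.6Q. Set MR = MC: 146 − 0.6Q = 60 + 0.5Q → Q_m = 78.1818.
Price P_m = 146 − 0.3·78.1818 = 122.5455; MC(Q_m) = 60 + 0.5·78.1818 = 99.0909.
Competitive Q* = 107.5, so ΔQ = 29.3182; wedge = 122.5455 − 99.0909 = 23.4546.
Welfare loss = ½ × 29.3182 × 23.4546 = $343.82 thousand.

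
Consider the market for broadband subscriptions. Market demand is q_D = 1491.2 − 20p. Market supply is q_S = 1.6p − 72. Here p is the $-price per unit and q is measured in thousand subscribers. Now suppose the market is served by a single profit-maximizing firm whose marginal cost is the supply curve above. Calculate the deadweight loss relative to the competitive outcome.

In inverse form: demand p = 74.56 − 0.05q, supply p = 45 + 0.625q.
Competitive equilibrium: 74.56 − 0.05q = 45 + 0.625q → q* = 43.7926, p* = 72.3704.
Marginal revenue: MR = 74.56 − 0.1q. Set MR = MC: 74.56 − 0.1q = 45 + 0.625q → q_m = 40.7724.
Price p_m = 74.56 − 0.05·40.7724 = 72.5214; MC(q_m) = 45 + 0.625·40.7724 = 70.4828.
Competitive q* = 43.7926, so Δq = 3.0202; wedge = 72.5214 − 70.4828 = 2.0386.
DWL = ½ × 3.0202 × 2.0386 = $3.08 thousand.

$3.08 thousand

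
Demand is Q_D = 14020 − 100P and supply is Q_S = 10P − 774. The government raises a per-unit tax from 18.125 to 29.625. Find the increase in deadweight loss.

In inverse form: demand P = 140.2 − 0.01Q, supply P = 77.4 + 0.1Q.
Competitive equilibrium: 140.2 − 0.01Q = 77.4 + 0.1Q → Q* = 570.9091, P* = 134.4909.
For a per-unit tax t: ΔQ = t/0.11, so DWL = ½·t·(t/0.11) = t²/0.22.
At t = 18.125: DWL = 1493.253. At t = 29.625: DWL = 3989.276.
Increase = 3989.276 − 1493.253 = 2496.02.

2496.02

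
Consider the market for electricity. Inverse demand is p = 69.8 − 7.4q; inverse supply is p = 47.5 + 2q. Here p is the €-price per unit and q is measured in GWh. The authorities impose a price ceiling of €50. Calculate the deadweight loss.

Competitive equilibrium: 69.8 − 7.4q = 47.5 + 2q → q* = 2.3723, p* = 52.2447.
At the ceiling p = 50, quantity supplied = (50 − 47.5)/2 = 1.25.
Willingness to pay at q' = 1.25: 69.8 − 7.4·1.25 = 60.55.
Δq = 2.3723 − 1.25 = 1.1223; wedge = 60.55 − 50 = 10.55.
DWL = ½ × 1.1223 × 10.55 = €5.92.

€5.92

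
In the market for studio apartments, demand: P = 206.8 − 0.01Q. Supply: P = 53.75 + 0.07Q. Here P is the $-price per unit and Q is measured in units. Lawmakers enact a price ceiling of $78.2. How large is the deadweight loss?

$97823.73

Competitive equilibrium: 206.8 − 0.01Q = 53.75 + 0.07Q → Q* = 1913.125, P* = 187.66875.
At the ceiling P = 78.2, quantity supplied = (78.2 − 53.75)/0.07 = 349.28571.
Willingness to pay at Q' = 349.28571: 206.8 − 0.01·349.28571 = 203.30714.
ΔQ = 1913.125 − 349.28571 = 1563.83929; wedge = 203.30714 − 78.2 = 125.10714.
Welfare loss = ½ × 1563.83929 × 125.10714 = $97823.73.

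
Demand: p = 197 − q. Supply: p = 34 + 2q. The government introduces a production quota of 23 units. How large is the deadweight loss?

1472.67

Competitive equilibrium: 197 − q = 34 + 2q → q* = 54.3333, p* = 142.6667.
At q = 23: demand price = 197 − 1·23 = 174; supply price = 34 + 2·23 = 80.
Δq = 54.3333 − 23 = 31.3333; wedge = 174 − 80 = 94.
DWL = ½ × 31.3333 × 94 = 1472.67.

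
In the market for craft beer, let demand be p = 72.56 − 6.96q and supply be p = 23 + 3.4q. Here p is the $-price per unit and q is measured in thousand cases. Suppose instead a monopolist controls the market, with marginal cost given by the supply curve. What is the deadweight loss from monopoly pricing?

$19.14 thousand

Competitive equilibrium: 72.56 − 6.96q = 23 + 3.4q → q* = 4.7838, p* = 39.2649.
Marginal revenue: MR = 72.56 − 13.92q. Set MR = MC: 72.56 − 13.92q = 23 + 3.4q → q_m = 2.8614.
Price p_m = 72.56 − 6.96·2.8614 = 52.6447; MC(q_m) = 23 + 3.4·2.8614 = 32.7288.
Competitive q* = 4.7838, so Δq = 1.9224; wedge = 52.6447 − 32.7288 = 19.9159.
Welfare loss = ½ × 1.9224 × 19.9159 = $19.14 thousand.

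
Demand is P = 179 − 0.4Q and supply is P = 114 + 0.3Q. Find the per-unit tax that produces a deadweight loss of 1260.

Competitive equilibrium: 179 − 0.4Q = 114 + 0.3Q → Q* = 92.8571, P* = 141.8571.
A tax t gives ΔQ = t/0.7 and wedge t, so DWL = t²/1.4.
t²/1.4 = 1260 → t² = 1764 → t = 42.

42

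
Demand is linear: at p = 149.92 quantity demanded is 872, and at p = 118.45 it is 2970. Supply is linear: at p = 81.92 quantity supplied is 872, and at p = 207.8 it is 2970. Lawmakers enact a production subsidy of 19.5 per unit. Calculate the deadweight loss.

Demand slope = (118.45 − 149.92)/(2970 − 872) = −0.015, so p = 163 − 0.015q.
Supply slope = (207.8 − 81.92)/(2970 − 872) = 0.06, so p = 29.6 + 0.06q.
Competitive equilibrium: 163 − 0.015q = 29.6 + 0.06q → q* = 1778.6667, p* = 136.32.
The subsidy lowers effective supply by 19.5: p = 10.1 + 0.06q.
New quantity: 163 − 0.015q = 10.1 + 0.06q → q' = 2038.6667.
Overproduction Δq = 2038.6667 − 1778.6667 = 260; wedge = subsidy = 19.5.
Welfare loss = ½ × 260 × 19.5 = 2535.

2535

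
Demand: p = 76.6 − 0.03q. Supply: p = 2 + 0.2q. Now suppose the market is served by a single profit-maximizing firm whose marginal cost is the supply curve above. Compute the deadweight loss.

Competitive equilibrium: 76.6 − 0.03q = 2 + 0.2q → q* = 324.3478, p* = 66.8696.
Marginal revenue: MR = 76.6 − 0.06q. Set MR = MC: 76.6 − 0.06q = 2 + 0.2q → q_m = 286.9231.
Price p_m = 76.6 − 0.03·286.9231 = 67.9923; MC(q_m) = 2 + 0.2·286.9231 = 59.3846.
Competitive q* = 324.3478, so Δq = 37.4247; wedge = 67.9923 − 59.3846 = 8.6077.
Deadweight loss = ½ × 37.4247 × 8.6077 = 161.07.

161.07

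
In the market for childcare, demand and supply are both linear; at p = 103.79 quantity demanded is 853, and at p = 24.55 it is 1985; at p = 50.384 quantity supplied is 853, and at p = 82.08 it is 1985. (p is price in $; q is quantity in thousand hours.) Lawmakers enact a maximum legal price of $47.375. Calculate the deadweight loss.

$20857.16 thousand

Demand slope = (24.55 − 103.79)/(1985 − 853) = −0.07, so p = 163.5 − 0.07q.
Supply slope = (82.08 − 50.384)/(1985 − 853) = 0.028, so p = 26.5 + 0.028q.
Competitive equilibrium: 163.5 − 0.07q = 26.5 + 0.028q → q* = 1397.9592, p* = 65.6429.
At the ceiling p = 47.375, quantity supplied = (47.375 − 26.5)/0.028 = 745.5357.
Willingness to pay at q' = 745.5357: 163.5 − 0.07·745.5357 = 111.3125.
Δq = 1397.9592 − 745.5357 = 652.4235; wedge = 111.3125 − 47.375 = 63.9375.
Welfare loss = ½ × 652.4235 × 63.9375 = $20857.16 thousand.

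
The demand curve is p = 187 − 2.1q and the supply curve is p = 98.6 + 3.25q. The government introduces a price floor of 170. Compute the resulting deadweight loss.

190.01

Competitive equilibrium: 187 − 2.1q = 98.6 + 3.25q → q* = 16.52336, p* = 152.30093.
At the floor p = 170, quantity demanded = (187 − 170)/2.1 = 8.09524.
Sellers' marginal cost at q' = 8.09524: 98.6 + 3.25·8.09524 = 124.90953.
Δq = 16.52336 − 8.09524 = 8.42812; wedge = 170 − 124.90953 = 45.09047.
Deadweight loss = ½ × 8.42812 × 45.09047 = 190.01.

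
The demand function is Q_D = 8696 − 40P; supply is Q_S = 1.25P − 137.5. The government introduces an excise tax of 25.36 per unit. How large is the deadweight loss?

389.78

In inverse form: demand P = 217.4 − 0.025Q, supply P = 110 + 0.8Q.
Competitive equilibrium: 217.4 − 0.025Q = 110 + 0.8Q → Q* = 130.1818, P* = 214.1455.
With the tax, the buyer price exceeds the seller price by 25.36: (217.4 − 0.025Q) − (110 + 0.8Q) = 25.36 → Q' = 99.4424.
ΔQ = 130.1818 − 99.4424 = 30.7394; the wedge equals the tax, 25.36.
Welfare loss = ½ × 30.7394 × 25.36 = 389.78.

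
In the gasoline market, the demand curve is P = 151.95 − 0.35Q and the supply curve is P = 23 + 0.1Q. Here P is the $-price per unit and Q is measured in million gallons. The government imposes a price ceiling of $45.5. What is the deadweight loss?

$852.54 million

Competitive equilibrium: 151.95 − 0.35Q = 23 + 0.1Q → Q* = 286.55556, P* = 51.65556.
At the ceiling P = 45.5, quantity supplied = (45.5 − 23)/0.1 = 225.
Willingness to pay at Q' = 225: 151.95 − 0.35·225 = 73.2.
ΔQ = 286.55556 − 225 = 61.55556; wedge = 73.2 − 45.5 = 27.7.
The triangle = ½ × 61.55556 × 27.7 = $852.54 million.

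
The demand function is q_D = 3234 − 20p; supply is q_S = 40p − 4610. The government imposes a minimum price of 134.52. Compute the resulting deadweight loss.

215.08

In inverse form: demand p = 161.7 − 0.05q, supply p = 115.25 + 0.025q.
Competitive equilibrium: 161.7 − 0.05q = 115.25 + 0.025q → q* = 619.3333, p* = 130.7333.
At the floor p = 134.52, quantity demanded = (161.7 − 134.52)/0.05 = 543.6.
Sellers' marginal cost at q' = 543.6: 115.25 + 0.025·543.6 = 128.84.
Δq = 619.3333 − 543.6 = 75.7333; wedge = 134.52 − 128.84 = 5.68.
Welfare loss = ½ × 75.7333 × 5.68 = 215.08.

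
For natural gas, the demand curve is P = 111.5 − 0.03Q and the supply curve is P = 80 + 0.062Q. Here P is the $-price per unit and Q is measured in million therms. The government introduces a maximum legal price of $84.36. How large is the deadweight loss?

$3404.98 million

Competitive equilibrium: 111.5 − 0.03Q = 80 + 0.062Q → Q* = 342.3913, P* = 101.2283.
At the ceiling P = 84.36, quantity supplied = (84.36 − 80)/0.062 = 70.3226.
Willingness to pay at Q' = 70.3226: 111.5 − 0.03·70.3226 = 109.3903.
ΔQ = 342.3913 − 70.3226 = 272.0687; wedge = 109.3903 − 84.36 = 25.0303.
Welfare loss = ½ × 272.0687 × 25.0303 = $3404.98 million.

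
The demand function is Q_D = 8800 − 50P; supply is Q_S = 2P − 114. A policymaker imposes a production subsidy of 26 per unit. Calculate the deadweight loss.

650

In inverse form: demand P = 176 − 0.02Q, supply P = 57 + 0.5Q.
Competitive equilibrium: 176 − 0.02Q = 57 + 0.5Q → Q* = 228.8462, P* = 171.4231.
The subsidy lowers effective supply by 26: P = 31 + 0.5Q.
New quantity: 176 − 0.02Q = 31 + 0.5Q → Q' = 278.8462.
Overproduction ΔQ = 278.8462 − 228.8462 = 50; wedge = subsidy = 26.
The triangle = ½ × 50 × 26 = 650.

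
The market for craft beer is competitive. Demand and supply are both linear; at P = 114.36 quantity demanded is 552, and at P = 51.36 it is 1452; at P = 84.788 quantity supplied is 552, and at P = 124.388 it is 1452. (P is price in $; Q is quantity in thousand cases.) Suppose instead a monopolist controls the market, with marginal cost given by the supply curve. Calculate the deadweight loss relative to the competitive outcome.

$5431.37 thousand

Demand slope = (51.36 − 114.36)/(1452 − 552) = −0.07, so P = 153 − 0.07Q.
Supply slope = (124.388 − 84.788)/(1452 − 552) = 0.044, so P = 60.5 + 0.044Q.
Competitive equilibrium: 153 − 0.07Q = 60.5 + 0.044Q → Q* = 811.403509, P* = 96.201754.
Marginal revenue: MR = 153 − 0.14Q. Set MR = MC: 153 − 0.14Q = 60.5 + 0.044Q → Q_m = 502.717391.
Price P_m = 153 − 0.07·502.717391 = 117.809783; MC(Q_m) = 60.5 + 0.044·502.717391 = 82.619565.
Competitive Q* = 811.403509, so ΔQ = 308.686118; wedge = 117.809783 − 82.619565 = 35.190218.
The triangle = ½ × 308.686118 × 35.190218 = $5431.37 thousand.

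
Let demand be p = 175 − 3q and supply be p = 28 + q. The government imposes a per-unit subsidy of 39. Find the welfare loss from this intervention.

190.125

Competitive equilibrium: 175 − 3q = 28 + q → q* = 36.75, p* = 64.75.
The subsidy lowers effective supply by 39: p = q − 11.
New quantity: 175 − 3q = q − 11 → q' = 46.5.
Overproduction Δq = 46.5 − 36.75 = 9.75; wedge = subsidy = 39.
Deadweight loss = ½ × 9.75 × 39 = 190.125.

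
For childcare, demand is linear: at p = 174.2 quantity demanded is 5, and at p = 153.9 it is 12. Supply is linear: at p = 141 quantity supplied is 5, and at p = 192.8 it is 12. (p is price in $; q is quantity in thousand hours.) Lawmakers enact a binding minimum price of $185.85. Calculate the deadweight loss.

Demand slope = (153.9 − 174.2)/(12 − 5) = −2.9, so p = 188.7 − 2.9q.
Supply slope = (192.8 − 141)/(12 − 5) = 7.4, so p = 104 + 7.4q.
Competitive equilibrium: 188.7 − 2.9q = 104 + 7.4q → q* = 8.2233, p* = 164.8524.
At the floor p = 185.85, quantity demanded = (188.7 − 185.85)/2.9 = 0.9828.
Sellers' marginal cost at q' = 0.9828: 104 + 7.4·0.9828 = 111.2727.
Δq = 8.2233 − 0.9828 = 7.2405; wedge = 185.85 − 111.2727 = 74.5773.
DWL = ½ × 7.2405 × 74.5773 = $269.99 thousand.

$269.99 thousand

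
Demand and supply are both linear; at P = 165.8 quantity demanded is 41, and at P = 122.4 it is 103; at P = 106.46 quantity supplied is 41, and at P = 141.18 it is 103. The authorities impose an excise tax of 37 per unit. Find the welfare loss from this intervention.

Demand slope = (122.4 − 165.8)/(103 − 41) = −0.7, so P = 194.5 − 0.7Q.
Supply slope = (141.18 − 106.46)/(103 − 41) = 0.56, so P = 83.5 + 0.56Q.
Competitive equilibrium: 194.5 − 0.7Q = 83.5 + 0.56Q → Q* = 88.0952, P* = 132.8333.
With the tax, the buyer price exceeds the seller price by 37: (194.5 − 0.7Q) − (83.5 + 0.56Q) = 37 → Q' = 58.7302.
ΔQ = 88.0952 − 58.7302 = 29.365; the wedge equals the tax, 37.
Deadweight loss = ½ × 29.365 × 37 = 543.25.

543.25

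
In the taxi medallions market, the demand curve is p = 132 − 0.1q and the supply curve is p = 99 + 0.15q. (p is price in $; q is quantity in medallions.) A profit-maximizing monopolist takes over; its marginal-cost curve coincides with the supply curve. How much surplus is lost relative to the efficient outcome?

Competitive equilibrium: 132 − 0.1q = 99 + 0.15q → q* = 132, p* = 118.8.
Marginal revenue: MR = 132 − 0.2q. Set MR = MC: 132 − 0.2q = 99 + 0.15q → q_m = 94.28571.
Price p_m = 132 − 0.1·94.28571 = 122.57143; MC(q_m) = 99 + 0.15·94.28571 = 113.14286.
Competitive q* = 132, so Δq = 37.71429; wedge = 122.57143 − 113.14286 = 9.42857.
The triangle = ½ × 37.71429 × 9.42857 = $177.80.

$177.80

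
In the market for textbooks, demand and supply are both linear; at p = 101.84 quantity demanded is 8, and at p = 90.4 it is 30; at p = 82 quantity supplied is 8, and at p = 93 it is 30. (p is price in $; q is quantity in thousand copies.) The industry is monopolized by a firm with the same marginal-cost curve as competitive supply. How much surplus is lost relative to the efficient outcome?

Demand slope = (90.4 − 101.84)/(30 − 8) = −0.52, so p = 106 − 0.52q.
Supply slope = (93 − 82)/(30 − 8) = 0.5, so p = 78 + 0.5q.
Competitive equilibrium: 106 − 0.52q = 78 + 0.5q → q* = 27.451, p* = 91.7255.
Marginal revenue: MR = 106 − 1.04q. Set MR = MC: 106 − 1.04q = 78 + 0.5q → q_m = 18.1818.
Price p_m = 106 − 0.52·18.1818 = 96.5455; MC(q_m) = 78 + 0.5·18.1818 = 87.0909.
Competitive q* = 27.451, so Δq = 9.2692; wedge = 96.5455 − 87.0909 = 9.4546.
Deadweight loss = ½ × 9.2692 × 9.4546 = $43.82 thousand.

$43.82 thousand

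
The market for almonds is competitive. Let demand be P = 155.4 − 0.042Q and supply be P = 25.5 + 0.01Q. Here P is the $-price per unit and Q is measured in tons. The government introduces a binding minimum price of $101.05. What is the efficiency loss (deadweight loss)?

Competitive equilibrium: 155.4 − 0.042Q = 25.5 + 0.01Q → Q* = 2498.07692, P* = 50.48077.
At the floor P = 101.05, quantity demanded = (155.4 − 101.05)/0.042 = 1294.04762.
Sellers' marginal cost at Q' = 1294.04762: 25.5 + 0.01·1294.04762 = 38.44048.
ΔQ = 2498.07692 − 1294.04762 = 1204.0293; wedge = 101.05 − 38.44048 = 62.60952.
Welfare loss = ½ × 1204.0293 × 62.60952 = $37691.85.

$37691.85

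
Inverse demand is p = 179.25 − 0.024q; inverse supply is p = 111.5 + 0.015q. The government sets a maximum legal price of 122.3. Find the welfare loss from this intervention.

20175.76

Competitive equilibrium: 179.25 − 0.024q = 111.5 + 0.015q → q* = 1737.1795, p* = 137.5577.
At the ceiling p = 122.3, quantity supplied = (122.3 − 111.5)/0.015 = 720.
Willingness to pay at q' = 720: 179.25 − 0.024·720 = 161.97.
Δq = 1737.1795 − 720 = 1017.1795; wedge = 161.97 − 122.3 = 39.67.
Welfare loss = ½ × 1017.1795 × 39.67 = 20175.76.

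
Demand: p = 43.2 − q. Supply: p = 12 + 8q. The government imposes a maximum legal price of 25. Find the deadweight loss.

15.26

Competitive equilibrium: 43.2 − q = 12 + 8q → q* = 3.4667, p* = 39.7333.
At the ceiling p = 25, quantity supplied = (25 − 12)/8 = 1.625.
Willingness to pay at q' = 1.625: 43.2 − 1·1.625 = 41.575.
Δq = 3.4667 − 1.625 = 1.8417; wedge = 41.575 − 25 = 16.575.
DWL = ½ × 1.8417 × 16.575 = 15.26.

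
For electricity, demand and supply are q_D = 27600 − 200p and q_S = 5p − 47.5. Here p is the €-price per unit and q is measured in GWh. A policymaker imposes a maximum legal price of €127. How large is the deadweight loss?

In inverse form: demand p = 138 − 0.005q, supply p = 9.5 + 0.2q.
Competitive equilibrium: 138 − 0.005q = 9.5 + 0.2q → q* = 626.8293, p* = 134.8659.
At the ceiling p = 127, quantity supplied = (127 − 9.5)/0.2 = 587.5.
Willingness to pay at q' = 587.5: 138 − 0.005·587.5 = 135.0625.
Δq = 626.8293 − 587.5 = 39.3293; wedge = 135.0625 − 127 = 8.0625.
Welfare loss = ½ × 39.3293 × 8.0625 = €158.55.

€158.55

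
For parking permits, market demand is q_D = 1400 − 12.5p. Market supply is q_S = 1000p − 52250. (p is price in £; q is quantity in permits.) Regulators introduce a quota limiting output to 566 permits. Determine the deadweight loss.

£1193.34

In inverse form: demand p = 112 − 0.08q, supply p = 52.25 + 0.001q.
Competitive equilibrium: 112 − 0.08q = 52.25 + 0.001q → q* = 737.6543, p* = 52.9877.
At q = 566: demand price = 112 − 0.08·566 = 66.72; supply price = 52.25 + 0.001·566 = 52.816.
Δq = 737.6543 − 566 = 171.6543; wedge = 66.72 − 52.816 = 13.904.
Deadweight loss = ½ × 171.6543 × 13.904 = £1193.34.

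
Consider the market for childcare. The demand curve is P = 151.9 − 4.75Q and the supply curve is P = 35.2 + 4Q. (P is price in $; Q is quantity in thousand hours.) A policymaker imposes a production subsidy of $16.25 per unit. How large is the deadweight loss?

Competitive equilibrium: 151.9 − 4.75Q = 35.2 + 4Q → Q* = 13.3371, P* = 88.5486.
The subsidy lowers effective supply by 16.25: P = 18.95 + 4Q.
New quantity: 151.9 − 4.75Q = 18.95 + 4Q → Q' = 15.1943.
Overproduction ΔQ = 15.1943 − 13.3371 = 1.8572; wedge = subsidy = 16.25.
DWL = ½ × 1.8572 × 16.25 = $15.09 thousand.

$15.09 thousand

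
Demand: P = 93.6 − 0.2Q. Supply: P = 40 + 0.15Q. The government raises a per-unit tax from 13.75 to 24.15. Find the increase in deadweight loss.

Competitive equilibrium: 93.6 − 0.2Q = 40 + 0.15Q → Q* = 153.1429, P* = 62.9714.
For a per-unit tax t: ΔQ = t/0.35, so DWL = ½·t·(t/0.35) = t²/0.7.
At t = 13.75: DWL = 270.089. At t = 24.15: DWL = 833.175.
Increase = 833.175 − 270.089 = 563.09.

563.09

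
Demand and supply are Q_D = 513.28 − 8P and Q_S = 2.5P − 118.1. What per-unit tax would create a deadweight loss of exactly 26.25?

5.25

In inverse form: demand P = 64.16 − 0.125Q, supply P = 47.24 + 0.4Q.
Competitive equilibrium: 64.16 − 0.125Q = 47.24 + 0.4Q → Q* = 32.2286, P* = 60.1314.
A tax t gives ΔQ = t/0.525 and wedge t, so DWL = t²/1.05.
t²/1.05 = 26.25 → t² = 27.5625 → t = 5.25.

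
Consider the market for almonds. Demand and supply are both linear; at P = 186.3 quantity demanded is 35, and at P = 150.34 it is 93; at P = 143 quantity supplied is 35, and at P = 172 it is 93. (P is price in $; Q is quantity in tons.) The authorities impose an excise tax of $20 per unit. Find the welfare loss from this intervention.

$178.57

Demand slope = (150.34 − 186.3)/(93 − 35) = −0.62, so P = 208 − 0.62Q.
Supply slope = (172 − 143)/(93 − 35) = 0.5, so P = 125.5 + 0.5Q.
Competitive equilibrium: 208 − 0.62Q = 125.5 + 0.5Q → Q* = 73.6607, P* = 162.3304.
With the tax, the buyer price exceeds the seller price by 20: (208 − 0.62Q) − (125.5 + 0.5Q) = 20 → Q' = 55.8036.
ΔQ = 73.6607 − 55.8036 = 17.8571; the wedge equals the tax, 20.
The triangle = ½ × 17.8571 × 20 = $178.57.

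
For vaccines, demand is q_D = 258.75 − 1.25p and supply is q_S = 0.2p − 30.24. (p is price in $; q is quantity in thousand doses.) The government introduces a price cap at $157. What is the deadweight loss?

$207.59 thousand

In inverse form: demand p = 207 − 0.8q, supply p = 151.2 + 5q.
Competitive equilibrium: 207 − 0.8q = 151.2 + 5q → q* = 9.6207, p* = 199.3034.
At the ceiling p = 157, quantity supplied = (157 − 151.2)/5 = 1.16.
Willingness to pay at q' = 1.16: 207 − 0.8·1.16 = 206.072.
Δq = 9.6207 − 1.16 = 8.4607; wedge = 206.072 − 157 = 49.072.
DWL = ½ × 8.4607 × 49.072 = $207.59 thousand.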